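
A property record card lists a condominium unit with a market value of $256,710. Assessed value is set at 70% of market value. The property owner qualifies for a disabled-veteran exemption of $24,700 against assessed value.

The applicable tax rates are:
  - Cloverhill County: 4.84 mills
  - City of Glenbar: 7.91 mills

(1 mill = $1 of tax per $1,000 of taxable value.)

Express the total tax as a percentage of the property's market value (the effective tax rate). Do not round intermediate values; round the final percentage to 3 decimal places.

Assessed value = $256,710 × 0.7 = $179,697
Taxable value = $179,697 − $24,700 = $154,997
Cloverhill County: $154,997 × 0.00484 = $750.18548
City of Glenbar: $154,997 × 0.00791 = $1,226.02627
Total tax = $1,976.21175
Effective rate = $1,976.21175 ÷ $256,710 = 0.770% of market value

0.770%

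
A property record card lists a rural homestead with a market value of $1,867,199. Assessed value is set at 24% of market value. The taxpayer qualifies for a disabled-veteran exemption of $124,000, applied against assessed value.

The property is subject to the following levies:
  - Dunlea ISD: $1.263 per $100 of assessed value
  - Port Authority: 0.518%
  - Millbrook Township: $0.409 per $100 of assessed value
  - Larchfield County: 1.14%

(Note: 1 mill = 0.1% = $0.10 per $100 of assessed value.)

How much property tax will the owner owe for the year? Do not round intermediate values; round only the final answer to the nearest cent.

Assessed value = $1,867,199 × 0.24 = $448,127.76
Taxable value = $448,127.76 − $124,000 = $324,127.76
Dunlea ISD: $324,127.76 × 0.01263 = $4,093.7336088
Port Authority: $324,127.76 × 0.00518 = $1,678.9817968
Millbrook Township: $324,127.76 × 0.00409 = $1,325.6825384
Larchfield County: $324,127.76 × 0.0114 = $3,695.056464
Total = $10,793.454408

$10,793.45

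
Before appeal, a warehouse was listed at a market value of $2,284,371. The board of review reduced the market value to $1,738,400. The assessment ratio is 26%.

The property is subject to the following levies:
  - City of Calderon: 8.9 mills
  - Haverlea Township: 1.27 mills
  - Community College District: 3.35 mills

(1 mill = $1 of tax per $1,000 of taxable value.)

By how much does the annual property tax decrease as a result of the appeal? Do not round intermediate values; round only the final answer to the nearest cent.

Old assessed value = $2,284,371 × 0.26 = $593,936.46
New assessed value = $1,738,400 × 0.26 = $451,984
Combined rate = 0.0089 + 0.00127 + 0.00335 = 0.01352
Old tax = $593,936.46 × 0.01352 = $8,030.0209392
New tax = $451,984 × 0.01352 = $6,110.82368
Reduction = $8,030.0209392 − $6,110.82368 = $1,919.1972592

$1,919.20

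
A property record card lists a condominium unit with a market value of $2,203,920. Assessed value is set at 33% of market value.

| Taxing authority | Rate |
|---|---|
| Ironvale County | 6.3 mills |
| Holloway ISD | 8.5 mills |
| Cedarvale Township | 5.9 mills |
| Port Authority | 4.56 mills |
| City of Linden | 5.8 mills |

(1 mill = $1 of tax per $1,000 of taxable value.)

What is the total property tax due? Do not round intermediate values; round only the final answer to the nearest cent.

Assessed value = $2,203,920 × 0.33 = $727,293.6
Ironvale County: $727,293.6 × 0.0063 = $4,581.94968
Holloway ISD: $727,293.6 × 0.0085 = $6,181.9956
Cedarvale Township: $727,293.6 × 0.0059 = $4,291.03224
Port Authority: $727,293.6 × 0.00456 = $3,316.458816
City of Linden: $727,293.6 × 0.0058 = $4,218.30288
Total = $4,581.94968 + $6,181.9956 + $4,291.03224 + $3,316.458816 + $4,218.30288 = $22,589.739216

$22,589.74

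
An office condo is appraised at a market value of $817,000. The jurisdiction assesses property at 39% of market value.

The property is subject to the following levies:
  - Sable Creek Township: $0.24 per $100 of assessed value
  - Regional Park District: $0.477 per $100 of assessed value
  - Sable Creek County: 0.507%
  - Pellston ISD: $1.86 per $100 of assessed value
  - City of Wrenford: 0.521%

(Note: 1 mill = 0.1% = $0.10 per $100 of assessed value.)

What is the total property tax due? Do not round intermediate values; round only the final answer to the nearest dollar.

$11,487

Assessed value = $817,000 × 0.39 = $318,630
Sable Creek Township: $318,630 × 0.0024 = $764.712
Regional Park District: $318,630 × 0.00477 = $1,519.8651
Sable Creek County: $318,630 × 0.00507 = $1,615.4541
Pellston ISD: $318,630 × 0.0186 = $5,926.518
City of Wrenford: $318,630 × 0.00521 = $1,660.0623
Total = $11,486.6115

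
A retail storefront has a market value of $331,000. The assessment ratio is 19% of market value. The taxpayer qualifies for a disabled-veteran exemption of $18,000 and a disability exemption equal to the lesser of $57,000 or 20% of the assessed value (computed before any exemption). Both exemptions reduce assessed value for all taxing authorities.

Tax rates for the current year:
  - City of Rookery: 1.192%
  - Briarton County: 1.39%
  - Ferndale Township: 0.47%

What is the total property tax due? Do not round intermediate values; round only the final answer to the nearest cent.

Assessed value = $331,000 × 0.19 = $62,890
Disability exemption = min($57,000, 20% × $62,890) = min($57,000, $12,578) = $12,578 (percentage binds)
Taxable value = $62,890 − $18,000 − $12,578 = $32,312
City of Rookery: $32,312 × 0.01192 = $385.15904
Briarton County: $32,312 × 0.0139 = $449.1368
Ferndale Township: $32,312 × 0.0047 = $151.8664
Total = $986.16224

$986.16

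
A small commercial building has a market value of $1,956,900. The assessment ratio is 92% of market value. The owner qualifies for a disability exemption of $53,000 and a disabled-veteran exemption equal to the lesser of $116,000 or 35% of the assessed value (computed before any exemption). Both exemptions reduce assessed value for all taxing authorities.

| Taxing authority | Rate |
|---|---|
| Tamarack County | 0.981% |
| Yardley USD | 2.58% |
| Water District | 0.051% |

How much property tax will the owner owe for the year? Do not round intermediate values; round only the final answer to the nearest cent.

Assessed value = $1,956,900 × 0.92 = $1,800,348
Disabled-veteran exemption = min($116,000, 35% × $1,800,348) = min($116,000, $630,121.8) = $116,000 (dollar cap binds)
Taxable value = $1,800,348 − $53,000 − $116,000 = $1,631,348
Tamarack County: $1,631,348 × 0.00981 = $16,003.52388
Yardley USD: $1,631,348 × 0.0258 = $42,088.7784
Water District: $1,631,348 × 0.00051 = $831.98748
Total = $58,924.28976

$58,924.29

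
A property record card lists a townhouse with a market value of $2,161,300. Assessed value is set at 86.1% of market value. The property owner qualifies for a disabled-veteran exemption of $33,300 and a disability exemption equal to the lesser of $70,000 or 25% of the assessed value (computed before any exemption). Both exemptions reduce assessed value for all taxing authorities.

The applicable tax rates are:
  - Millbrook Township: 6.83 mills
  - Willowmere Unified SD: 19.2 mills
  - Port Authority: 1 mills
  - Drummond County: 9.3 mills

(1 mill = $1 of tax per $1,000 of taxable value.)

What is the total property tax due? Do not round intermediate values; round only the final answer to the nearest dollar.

$63,853

Assessed value = $2,161,300 × 0.861 = $1,860,879.3
Disability exemption = min($70,000, 25% × $1,860,879.3) = min($70,000, $465,219.825) = $70,000 (dollar cap binds)
Taxable value = $1,860,879.3 − $33,300 − $70,000 = $1,757,579.3
Millbrook Township: $1,757,579.3 × 0.00683 = $12,004.266619
Willowmere Unified SD: $1,757,579.3 × 0.0192 = $33,745.52256
Port Authority: $1,757,579.3 × 0.001 = $1,757.5793
Drummond County: $1,757,579.3 × 0.0093 = $16,345.48749
Total = $63,852.855969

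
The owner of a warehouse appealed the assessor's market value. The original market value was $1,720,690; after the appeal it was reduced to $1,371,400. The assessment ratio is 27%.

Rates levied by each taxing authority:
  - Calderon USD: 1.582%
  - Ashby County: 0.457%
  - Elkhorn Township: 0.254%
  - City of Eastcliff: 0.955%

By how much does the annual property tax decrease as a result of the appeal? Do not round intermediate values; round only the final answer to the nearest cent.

$3,063.13

Old assessed value = $1,720,690 × 0.27 = $464,586.3
New assessed value = $1,371,400 × 0.27 = $370,278
Combined rate = 0.01582 + 0.00457 + 0.00254 + 0.00955 = 0.03248
Old tax = $464,586.3 × 0.03248 = $15,089.763024
New tax = $370,278 × 0.03248 = $12,026.62944
Reduction = $15,089.763024 − $12,026.62944 = $3,063.133584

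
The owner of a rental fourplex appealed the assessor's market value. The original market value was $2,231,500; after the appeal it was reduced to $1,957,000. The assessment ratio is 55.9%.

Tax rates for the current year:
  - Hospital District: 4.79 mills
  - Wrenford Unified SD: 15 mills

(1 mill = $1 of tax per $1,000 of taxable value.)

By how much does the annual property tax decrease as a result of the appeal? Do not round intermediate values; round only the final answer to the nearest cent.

Old assessed value = $2,231,500 × 0.559 = $1,247,408.5
New assessed value = $1,957,000 × 0.559 = $1,093,963
Combined rate = 0.00479 + 0.015 = 0.01979
Old tax = $1,247,408.5 × 0.01979 = $24,686.214215
New tax = $1,093,963 × 0.01979 = $21,649.52777
Reduction = $24,686.214215 − $21,649.52777 = $3,036.686445

$3,036.69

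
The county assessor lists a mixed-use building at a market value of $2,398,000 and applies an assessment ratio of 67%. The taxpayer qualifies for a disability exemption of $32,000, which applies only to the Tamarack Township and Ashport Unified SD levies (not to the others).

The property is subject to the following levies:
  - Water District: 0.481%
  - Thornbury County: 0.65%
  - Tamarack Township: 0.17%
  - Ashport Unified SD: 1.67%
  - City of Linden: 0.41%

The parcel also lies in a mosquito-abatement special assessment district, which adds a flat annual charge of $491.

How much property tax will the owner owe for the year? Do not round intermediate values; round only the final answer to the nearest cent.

$54,223.37

Assessed value = $2,398,000 × 0.67 = $1,606,660
Water District: $1,606,660 × 0.00481 = $7,728.0346
Thornbury County: $1,606,660 × 0.0065 = $10,443.29
Tamarack Township: ($1,606,660 − $32,000) × 0.0017 = $1,574,660 × 0.0017 = $2,676.922
Ashport Unified SD: ($1,606,660 − $32,000) × 0.0167 = $1,574,660 × 0.0167 = $26,296.822
City of Linden: $1,606,660 × 0.0041 = $6,587.306
Levies subtotal = $53,732.3746
Total = $53,732.3746 + $491 = $54,223.3746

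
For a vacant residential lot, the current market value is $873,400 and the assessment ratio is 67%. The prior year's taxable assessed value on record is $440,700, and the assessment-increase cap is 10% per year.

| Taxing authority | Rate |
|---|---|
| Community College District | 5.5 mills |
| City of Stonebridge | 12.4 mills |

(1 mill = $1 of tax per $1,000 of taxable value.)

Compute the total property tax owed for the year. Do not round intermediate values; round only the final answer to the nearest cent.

$8,677.38

Uncapped assessed value = $873,400 × 0.67 = $585,178
Cap limit = $440,700 × 1.1 = $484,770
Taxable assessed value = min($585,178, $484,770) = $484,770 (cap binds)
Community College District: $484,770 × 0.0055 = $2,666.235
City of Stonebridge: $484,770 × 0.0124 = $6,011.148
Total = $8,677.383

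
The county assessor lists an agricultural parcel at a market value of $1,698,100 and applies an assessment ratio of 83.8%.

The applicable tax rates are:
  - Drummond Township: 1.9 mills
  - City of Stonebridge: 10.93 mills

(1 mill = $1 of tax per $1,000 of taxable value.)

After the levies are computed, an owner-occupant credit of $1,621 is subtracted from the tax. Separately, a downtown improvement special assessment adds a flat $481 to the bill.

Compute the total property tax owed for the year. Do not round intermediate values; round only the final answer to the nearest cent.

Assessed value = $1,698,100 × 0.838 = $1,423,007.8
Drummond Township: $1,423,007.8 × 0.0019 = $2,703.71482
City of Stonebridge: $1,423,007.8 × 0.01093 = $15,553.475254
Levies subtotal = $18,257.190074
After credit = $18,257.190074 − $1,621 = $16,636.190074
Total = $16,636.190074 + $481 = $17,117.190074

$17,117.19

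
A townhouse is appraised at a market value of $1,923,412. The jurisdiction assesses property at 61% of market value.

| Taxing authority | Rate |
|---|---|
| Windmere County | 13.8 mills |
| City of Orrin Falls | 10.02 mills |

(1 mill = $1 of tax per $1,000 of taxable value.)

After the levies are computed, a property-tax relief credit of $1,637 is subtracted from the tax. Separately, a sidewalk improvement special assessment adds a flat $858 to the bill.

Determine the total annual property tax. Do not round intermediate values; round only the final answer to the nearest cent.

Assessed value = $1,923,412 × 0.61 = $1,173,281.32
Windmere County: $1,173,281.32 × 0.0138 = $16,191.282216
City of Orrin Falls: $1,173,281.32 × 0.01002 = $11,756.2788264
Levies subtotal = $27,947.5610424
After credit = $27,947.5610424 − $1,637 = $26,310.5610424
Total = $26,310.5610424 + $858 = $27,168.5610424

$27,168.56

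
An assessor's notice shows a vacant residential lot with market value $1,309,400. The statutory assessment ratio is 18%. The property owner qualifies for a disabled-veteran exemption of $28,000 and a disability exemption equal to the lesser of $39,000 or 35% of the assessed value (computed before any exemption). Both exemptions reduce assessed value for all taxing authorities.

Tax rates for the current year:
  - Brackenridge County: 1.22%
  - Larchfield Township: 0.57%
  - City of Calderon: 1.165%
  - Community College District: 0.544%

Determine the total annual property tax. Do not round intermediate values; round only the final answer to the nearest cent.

Assessed value = $1,309,400 × 0.18 = $235,692
Disability exemption = min($39,000, 35% × $235,692) = min($39,000, $82,492.2) = $39,000 (dollar cap binds)
Taxable value = $235,692 − $28,000 − $39,000 = $168,692
Brackenridge County: $168,692 × 0.0122 = $2,058.0424
Larchfield Township: $168,692 × 0.0057 = $961.5444
City of Calderon: $168,692 × 0.01165 = $1,965.2618
Community College District: $168,692 × 0.00544 = $917.68448
Total = $5,902.53308

$5,902.53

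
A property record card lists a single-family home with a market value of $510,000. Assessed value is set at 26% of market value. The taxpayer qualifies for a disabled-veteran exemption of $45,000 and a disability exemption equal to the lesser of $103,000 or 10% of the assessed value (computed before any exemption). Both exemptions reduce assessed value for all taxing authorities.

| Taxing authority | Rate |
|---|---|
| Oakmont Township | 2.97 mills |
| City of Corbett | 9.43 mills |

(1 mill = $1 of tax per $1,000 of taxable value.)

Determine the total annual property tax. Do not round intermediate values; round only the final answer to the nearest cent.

Assessed value = $510,000 × 0.26 = $132,600
Disability exemption = min($103,000, 10% × $132,600) = min($103,000, $13,260) = $13,260 (percentage binds)
Taxable value = $132,600 − $45,000 − $13,260 = $74,340
Oakmont Township: $74,340 × 0.00297 = $220.7898
City of Corbett: $74,340 × 0.00943 = $701.0262
Total = $921.816

$921.82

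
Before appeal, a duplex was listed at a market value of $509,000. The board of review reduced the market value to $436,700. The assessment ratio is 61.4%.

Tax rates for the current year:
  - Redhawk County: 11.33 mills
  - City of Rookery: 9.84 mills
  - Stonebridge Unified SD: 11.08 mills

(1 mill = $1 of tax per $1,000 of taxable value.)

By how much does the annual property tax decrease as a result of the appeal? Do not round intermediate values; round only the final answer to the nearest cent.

$1,431.65

Old assessed value = $509,000 × 0.614 = $312,526
New assessed value = $436,700 × 0.614 = $268,133.8
Combined rate = 0.01133 + 0.00984 + 0.01108 = 0.03225
Old tax = $312,526 × 0.03225 = $10,078.9635
New tax = $268,133.8 × 0.03225 = $8,647.31505
Reduction = $10,078.9635 − $8,647.31505 = $1,431.64845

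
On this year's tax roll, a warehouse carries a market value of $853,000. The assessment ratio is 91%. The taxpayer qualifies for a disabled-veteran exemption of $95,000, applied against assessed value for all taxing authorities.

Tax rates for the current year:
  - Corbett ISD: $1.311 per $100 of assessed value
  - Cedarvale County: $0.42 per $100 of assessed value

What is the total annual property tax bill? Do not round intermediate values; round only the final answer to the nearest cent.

Assessed value = $853,000 × 0.91 = $776,230
Taxable value = $776,230 − $95,000 = $681,230
Corbett ISD: $681,230 × 0.01311 = $8,930.9253
Cedarvale County: $681,230 × 0.0042 = $2,861.166
Total = $8,930.9253 + $2,861.166 = $11,792.0913

$11,792.09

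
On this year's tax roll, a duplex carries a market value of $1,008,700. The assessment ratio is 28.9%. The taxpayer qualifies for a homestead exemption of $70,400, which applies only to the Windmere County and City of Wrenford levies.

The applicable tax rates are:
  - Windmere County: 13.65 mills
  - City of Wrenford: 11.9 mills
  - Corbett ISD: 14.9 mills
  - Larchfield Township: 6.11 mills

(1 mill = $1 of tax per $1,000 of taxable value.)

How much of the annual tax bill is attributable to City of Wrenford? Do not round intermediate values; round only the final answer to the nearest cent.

Assessed value = $1,008,700 × 0.289 = $291,514.3
City of Wrenford taxable value = $291,514.3 − $70,400 = $221,114.3
City of Wrenford levy = $221,114.3 × 0.0119 = $2,631.26017

$2,631.26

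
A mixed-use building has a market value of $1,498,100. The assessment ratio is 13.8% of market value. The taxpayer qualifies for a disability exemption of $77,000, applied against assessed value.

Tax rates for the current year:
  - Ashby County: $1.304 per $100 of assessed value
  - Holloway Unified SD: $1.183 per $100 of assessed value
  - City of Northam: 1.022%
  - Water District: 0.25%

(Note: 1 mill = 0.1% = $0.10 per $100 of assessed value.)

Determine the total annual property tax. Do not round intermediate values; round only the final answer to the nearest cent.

$4,876.84

Assessed value = $1,498,100 × 0.138 = $206,737.8
Taxable value = $206,737.8 − $77,000 = $129,737.8
Ashby County: $129,737.8 × 0.01304 = $1,691.780912
Holloway Unified SD: $129,737.8 × 0.01183 = $1,534.798174
City of Northam: $129,737.8 × 0.01022 = $1,325.920316
Water District: $129,737.8 × 0.0025 = $324.3445
Total = $4,876.843902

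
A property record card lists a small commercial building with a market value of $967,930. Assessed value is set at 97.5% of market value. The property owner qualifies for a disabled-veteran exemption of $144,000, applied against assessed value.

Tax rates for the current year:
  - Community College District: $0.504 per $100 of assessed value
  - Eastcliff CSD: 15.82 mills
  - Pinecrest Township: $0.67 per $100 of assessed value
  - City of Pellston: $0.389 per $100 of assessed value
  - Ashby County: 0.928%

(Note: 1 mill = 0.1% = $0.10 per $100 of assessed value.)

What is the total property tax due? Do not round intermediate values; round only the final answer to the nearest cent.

Assessed value = $967,930 × 0.975 = $943,731.75
Taxable value = $943,731.75 − $144,000 = $799,731.75
Community College District: $799,731.75 × 0.00504 = $4,030.64802
Eastcliff CSD: $799,731.75 × 0.01582 = $12,651.756285
Pinecrest Township: $799,731.75 × 0.0067 = $5,358.202725
City of Pellston: $799,731.75 × 0.00389 = $3,110.9565075
Ashby County: $799,731.75 × 0.00928 = $7,421.51064
Total = $32,573.0741775

$32,573.07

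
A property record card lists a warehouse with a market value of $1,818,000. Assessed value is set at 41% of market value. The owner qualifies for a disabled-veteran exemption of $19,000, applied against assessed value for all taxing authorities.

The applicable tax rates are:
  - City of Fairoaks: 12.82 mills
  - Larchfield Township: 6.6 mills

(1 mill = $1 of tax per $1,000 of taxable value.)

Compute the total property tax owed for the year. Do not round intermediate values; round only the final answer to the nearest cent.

Assessed value = $1,818,000 × 0.41 = $745,380
Taxable value = $745,380 − $19,000 = $726,380
City of Fairoaks: $726,380 × 0.01282 = $9,312.1916
Larchfield Township: $726,380 × 0.0066 = $4,794.108
Total = $9,312.1916 + $4,794.108 = $14,106.2996

$14,106.30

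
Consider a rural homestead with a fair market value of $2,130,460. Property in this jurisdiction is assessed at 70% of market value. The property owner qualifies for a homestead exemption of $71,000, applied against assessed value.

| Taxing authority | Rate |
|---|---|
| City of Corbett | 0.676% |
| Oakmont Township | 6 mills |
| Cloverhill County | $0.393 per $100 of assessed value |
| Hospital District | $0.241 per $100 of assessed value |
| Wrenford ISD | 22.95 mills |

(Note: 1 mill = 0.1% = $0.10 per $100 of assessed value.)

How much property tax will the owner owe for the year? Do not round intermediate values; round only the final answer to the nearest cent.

Assessed value = $2,130,460 × 0.7 = $1,491,322
Taxable value = $1,491,322 − $71,000 = $1,420,322
City of Corbett: $1,420,322 × 0.00676 = $9,601.37672
Oakmont Township: $1,420,322 × 0.006 = $8,521.932
Cloverhill County: $1,420,322 × 0.00393 = $5,581.86546
Hospital District: $1,420,322 × 0.00241 = $3,422.97602
Wrenford ISD: $1,420,322 × 0.02295 = $32,596.3899
Total = $59,724.5401

$59,724.54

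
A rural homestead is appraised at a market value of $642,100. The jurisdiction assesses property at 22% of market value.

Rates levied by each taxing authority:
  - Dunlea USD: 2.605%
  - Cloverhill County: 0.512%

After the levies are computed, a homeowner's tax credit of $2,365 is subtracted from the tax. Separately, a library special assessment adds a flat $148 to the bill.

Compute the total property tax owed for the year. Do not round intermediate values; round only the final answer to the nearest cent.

Assessed value = $642,100 × 0.22 = $141,262
Dunlea USD: $141,262 × 0.02605 = $3,679.8751
Cloverhill County: $141,262 × 0.00512 = $723.26144
Levies subtotal = $4,403.13654
After credit = $4,403.13654 − $2,365 = $2,038.13654
Total = $2,038.13654 + $148 = $2,186.13654

$2,186.14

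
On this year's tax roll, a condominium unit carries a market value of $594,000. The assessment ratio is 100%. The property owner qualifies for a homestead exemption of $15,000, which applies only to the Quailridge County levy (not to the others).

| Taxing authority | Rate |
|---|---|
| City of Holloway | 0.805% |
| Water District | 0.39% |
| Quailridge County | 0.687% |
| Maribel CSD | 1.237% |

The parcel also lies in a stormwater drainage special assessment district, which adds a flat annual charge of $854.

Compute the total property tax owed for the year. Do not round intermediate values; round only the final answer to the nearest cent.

$19,277.81

Assessed value = $594,000 × 1 = $594,000
City of Holloway: $594,000 × 0.00805 = $4,781.7
Water District: $594,000 × 0.0039 = $2,316.6
Quailridge County: ($594,000 − $15,000) × 0.00687 = $579,000 × 0.00687 = $3,977.73
Maribel CSD: $594,000 × 0.01237 = $7,347.78
Levies subtotal = $18,423.81
Total = $18,423.81 + $854 = $19,277.81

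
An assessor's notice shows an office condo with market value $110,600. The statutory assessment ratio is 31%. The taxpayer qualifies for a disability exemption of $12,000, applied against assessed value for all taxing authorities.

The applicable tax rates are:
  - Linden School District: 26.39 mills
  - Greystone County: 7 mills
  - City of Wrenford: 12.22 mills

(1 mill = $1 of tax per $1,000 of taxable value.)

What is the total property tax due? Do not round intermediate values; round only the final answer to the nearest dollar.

$1,016

Assessed value = $110,600 × 0.31 = $34,286
Taxable value = $34,286 − $12,000 = $22,286
Linden School District: $22,286 × 0.02639 = $588.12754
Greystone County: $22,286 × 0.007 = $156.002
City of Wrenford: $22,286 × 0.01222 = $272.33492
Total = $588.12754 + $156.002 + $272.33492 = $1,016.46446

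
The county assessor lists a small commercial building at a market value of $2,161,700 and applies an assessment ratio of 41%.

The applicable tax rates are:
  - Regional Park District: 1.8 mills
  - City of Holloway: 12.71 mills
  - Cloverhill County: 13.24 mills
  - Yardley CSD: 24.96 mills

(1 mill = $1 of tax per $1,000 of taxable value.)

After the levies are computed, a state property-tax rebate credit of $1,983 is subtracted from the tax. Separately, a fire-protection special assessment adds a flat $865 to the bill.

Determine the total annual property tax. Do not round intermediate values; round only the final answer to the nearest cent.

Assessed value = $2,161,700 × 0.41 = $886,297
Regional Park District: $886,297 × 0.0018 = $1,595.3346
City of Holloway: $886,297 × 0.01271 = $11,264.83487
Cloverhill County: $886,297 × 0.01324 = $11,734.57228
Yardley CSD: $886,297 × 0.02496 = $22,121.97312
Levies subtotal = $46,716.71487
After credit = $46,716.71487 − $1,983 = $44,733.71487
Total = $44,733.71487 + $865 = $45,598.71487

$45,598.71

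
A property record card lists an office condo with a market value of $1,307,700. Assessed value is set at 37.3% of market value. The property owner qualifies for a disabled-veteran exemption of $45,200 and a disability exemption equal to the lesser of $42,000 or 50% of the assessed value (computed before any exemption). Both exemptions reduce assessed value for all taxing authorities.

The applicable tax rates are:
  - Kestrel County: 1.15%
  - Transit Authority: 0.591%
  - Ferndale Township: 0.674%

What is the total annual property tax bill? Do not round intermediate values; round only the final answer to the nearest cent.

Assessed value = $1,307,700 × 0.373 = $487,772.1
Disability exemption = min($42,000, 50% × $487,772.1) = min($42,000, $243,886.05) = $42,000 (dollar cap binds)
Taxable value = $487,772.1 − $45,200 − $42,000 = $400,572.1
Kestrel County: $400,572.1 × 0.0115 = $4,606.57915
Transit Authority: $400,572.1 × 0.00591 = $2,367.381111
Ferndale Township: $400,572.1 × 0.00674 = $2,699.855954
Total = $9,673.816215

$9,673.82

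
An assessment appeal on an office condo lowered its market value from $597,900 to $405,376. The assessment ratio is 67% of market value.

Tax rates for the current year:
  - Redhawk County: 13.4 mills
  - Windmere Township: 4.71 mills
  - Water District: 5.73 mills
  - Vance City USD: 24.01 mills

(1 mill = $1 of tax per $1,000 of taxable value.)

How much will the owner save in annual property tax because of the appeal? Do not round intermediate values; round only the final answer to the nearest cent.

$6,172.22

Old assessed value = $597,900 × 0.67 = $400,593
New assessed value = $405,376 × 0.67 = $271,601.92
Combined rate = 0.0134 + 0.00471 + 0.00573 + 0.02401 = 0.04785
Old tax = $400,593 × 0.04785 = $19,168.37505
New tax = $271,601.92 × 0.04785 = $12,996.151872
Reduction = $19,168.37505 − $12,996.151872 = $6,172.223178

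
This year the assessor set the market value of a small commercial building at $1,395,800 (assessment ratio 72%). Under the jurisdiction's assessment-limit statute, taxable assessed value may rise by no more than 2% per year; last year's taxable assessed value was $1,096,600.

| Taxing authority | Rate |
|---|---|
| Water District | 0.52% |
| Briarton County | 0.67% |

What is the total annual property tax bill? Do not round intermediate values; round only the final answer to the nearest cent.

Uncapped assessed value = $1,395,800 × 0.72 = $1,004,976
Cap limit = $1,096,600 × 1.02 = $1,118,532
Taxable assessed value = min($1,004,976, $1,118,532) = $1,004,976 (cap does not bind)
Water District: $1,004,976 × 0.0052 = $5,225.8752
Briarton County: $1,004,976 × 0.0067 = $6,733.3392
Total = $11,959.2144

$11,959.21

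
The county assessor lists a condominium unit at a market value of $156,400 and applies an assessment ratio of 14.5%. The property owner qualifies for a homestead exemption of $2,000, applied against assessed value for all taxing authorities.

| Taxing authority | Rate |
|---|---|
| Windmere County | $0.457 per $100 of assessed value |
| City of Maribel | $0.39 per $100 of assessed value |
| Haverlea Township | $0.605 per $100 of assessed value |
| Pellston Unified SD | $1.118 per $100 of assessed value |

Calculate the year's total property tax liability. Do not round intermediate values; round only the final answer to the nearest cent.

$531.42

Assessed value = $156,400 × 0.145 = $22,678
Taxable value = $22,678 − $2,000 = $20,678
Windmere County: $20,678 × 0.00457 = $94.49846
City of Maribel: $20,678 × 0.0039 = $80.6442
Haverlea Township: $20,678 × 0.00605 = $125.1019
Pellston Unified SD: $20,678 × 0.01118 = $231.18004
Total = $94.49846 + $80.6442 + $125.1019 + $231.18004 = $531.4246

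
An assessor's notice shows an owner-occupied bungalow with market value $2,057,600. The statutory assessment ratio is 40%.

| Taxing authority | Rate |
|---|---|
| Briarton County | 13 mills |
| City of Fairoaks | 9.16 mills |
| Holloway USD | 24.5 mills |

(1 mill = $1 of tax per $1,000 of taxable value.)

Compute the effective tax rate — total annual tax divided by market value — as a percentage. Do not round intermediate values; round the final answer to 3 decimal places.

1.866%

Assessed value = $2,057,600 × 0.4 = $823,040
Briarton County: $823,040 × 0.013 = $10,699.52
City of Fairoaks: $823,040 × 0.00916 = $7,539.0464
Holloway USD: $823,040 × 0.0245 = $20,164.48
Total tax = $38,403.0464
Effective rate = $38,403.0464 ÷ $2,057,600 = 1.866% of market value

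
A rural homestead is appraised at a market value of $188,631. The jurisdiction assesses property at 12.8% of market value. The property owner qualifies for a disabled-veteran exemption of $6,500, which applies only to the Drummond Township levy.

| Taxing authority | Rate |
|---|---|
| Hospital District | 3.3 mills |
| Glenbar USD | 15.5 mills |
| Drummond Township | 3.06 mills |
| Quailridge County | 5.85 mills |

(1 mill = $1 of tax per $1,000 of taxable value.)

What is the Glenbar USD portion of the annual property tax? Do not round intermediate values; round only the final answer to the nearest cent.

$374.24

Assessed value = $188,631 × 0.128 = $24,144.768
Glenbar USD taxable value = $24,144.768 (exemption does not apply)
Glenbar USD levy = $24,144.768 × 0.0155 = $374.243904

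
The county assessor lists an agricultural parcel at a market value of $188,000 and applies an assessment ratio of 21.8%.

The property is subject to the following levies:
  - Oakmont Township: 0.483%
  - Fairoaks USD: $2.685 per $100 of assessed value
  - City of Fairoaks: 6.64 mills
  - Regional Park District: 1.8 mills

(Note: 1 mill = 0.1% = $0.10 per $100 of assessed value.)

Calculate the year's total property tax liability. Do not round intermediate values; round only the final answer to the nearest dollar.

Assessed value = $188,000 × 0.218 = $40,984
Oakmont Township: $40,984 × 0.00483 = $197.95272
Fairoaks USD: $40,984 × 0.02685 = $1,100.4204
City of Fairoaks: $40,984 × 0.00664 = $272.13376
Regional Park District: $40,984 × 0.0018 = $73.7712
Total = $1,644.27808

$1,644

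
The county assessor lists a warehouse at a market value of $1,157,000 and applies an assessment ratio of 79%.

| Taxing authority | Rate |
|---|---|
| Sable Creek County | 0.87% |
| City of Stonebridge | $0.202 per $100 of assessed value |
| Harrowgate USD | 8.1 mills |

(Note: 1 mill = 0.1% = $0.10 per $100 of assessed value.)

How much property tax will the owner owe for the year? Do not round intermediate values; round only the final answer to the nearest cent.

Assessed value = $1,157,000 × 0.79 = $914,030
Sable Creek County: $914,030 × 0.0087 = $7,952.061
City of Stonebridge: $914,030 × 0.00202 = $1,846.3406
Harrowgate USD: $914,030 × 0.0081 = $7,403.643
Total = $17,202.0446

$17,202.04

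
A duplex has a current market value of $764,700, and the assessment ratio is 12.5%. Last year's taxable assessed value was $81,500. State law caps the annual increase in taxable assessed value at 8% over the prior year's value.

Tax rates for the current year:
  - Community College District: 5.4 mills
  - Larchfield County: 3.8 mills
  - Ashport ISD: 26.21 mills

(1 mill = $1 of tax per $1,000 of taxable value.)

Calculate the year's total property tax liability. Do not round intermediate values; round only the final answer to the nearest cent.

Uncapped assessed value = $764,700 × 0.125 = $95,587.5
Cap limit = $81,500 × 1.08 = $88,020
Taxable assessed value = min($95,587.5, $88,020) = $88,020 (cap binds)
Community College District: $88,020 × 0.0054 = $475.308
Larchfield County: $88,020 × 0.0038 = $334.476
Ashport ISD: $88,020 × 0.02621 = $2,307.0042
Total = $3,116.7882

$3,116.79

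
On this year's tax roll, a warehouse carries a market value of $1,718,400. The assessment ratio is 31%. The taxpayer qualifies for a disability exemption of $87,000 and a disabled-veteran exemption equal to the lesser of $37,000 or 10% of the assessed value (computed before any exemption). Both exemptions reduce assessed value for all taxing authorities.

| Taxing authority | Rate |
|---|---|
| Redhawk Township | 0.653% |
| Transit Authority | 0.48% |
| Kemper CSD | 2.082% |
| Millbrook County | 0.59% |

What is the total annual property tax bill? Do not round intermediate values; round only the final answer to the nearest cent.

$15,551.19

Assessed value = $1,718,400 × 0.31 = $532,704
Disabled-veteran exemption = min($37,000, 10% × $532,704) = min($37,000, $53,270.4) = $37,000 (dollar cap binds)
Taxable value = $532,704 − $87,000 − $37,000 = $408,704
Redhawk Township: $408,704 × 0.00653 = $2,668.83712
Transit Authority: $408,704 × 0.0048 = $1,961.7792
Kemper CSD: $408,704 × 0.02082 = $8,509.21728
Millbrook County: $408,704 × 0.0059 = $2,411.3536
Total = $15,551.1872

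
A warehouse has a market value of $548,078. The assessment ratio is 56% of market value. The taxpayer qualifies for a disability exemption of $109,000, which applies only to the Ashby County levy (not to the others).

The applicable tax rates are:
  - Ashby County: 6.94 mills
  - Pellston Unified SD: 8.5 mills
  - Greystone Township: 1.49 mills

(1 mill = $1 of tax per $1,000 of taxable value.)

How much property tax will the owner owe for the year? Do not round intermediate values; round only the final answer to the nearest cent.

$4,439.76

Assessed value = $548,078 × 0.56 = $306,923.68
Ashby County: ($306,923.68 − $109,000) × 0.00694 = $197,923.68 × 0.00694 = $1,373.5903392
Pellston Unified SD: $306,923.68 × 0.0085 = $2,608.85128
Greystone Township: $306,923.68 × 0.00149 = $457.3162832
Total = $4,439.7579024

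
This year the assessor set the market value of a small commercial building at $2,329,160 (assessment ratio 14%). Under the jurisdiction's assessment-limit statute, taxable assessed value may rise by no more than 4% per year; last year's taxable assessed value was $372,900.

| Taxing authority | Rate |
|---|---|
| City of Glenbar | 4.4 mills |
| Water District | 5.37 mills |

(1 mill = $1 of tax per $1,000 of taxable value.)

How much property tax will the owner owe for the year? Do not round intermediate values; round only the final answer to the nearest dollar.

Uncapped assessed value = $2,329,160 × 0.14 = $326,082.4
Cap limit = $372,900 × 1.04 = $387,816
Taxable assessed value = min($326,082.4, $387,816) = $326,082.4 (cap does not bind)
City of Glenbar: $326,082.4 × 0.0044 = $1,434.76256
Water District: $326,082.4 × 0.00537 = $1,751.062488
Total = $3,185.825048

$3,186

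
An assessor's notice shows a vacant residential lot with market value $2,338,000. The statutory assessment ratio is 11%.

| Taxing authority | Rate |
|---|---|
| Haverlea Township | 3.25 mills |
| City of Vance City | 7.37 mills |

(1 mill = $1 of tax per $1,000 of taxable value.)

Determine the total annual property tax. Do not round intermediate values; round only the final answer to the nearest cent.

Assessed value = $2,338,000 × 0.11 = $257,180
Haverlea Township: $257,180 × 0.00325 = $835.835
City of Vance City: $257,180 × 0.00737 = $1,895.4166
Total = $835.835 + $1,895.4166 = $2,731.2516

$2,731.25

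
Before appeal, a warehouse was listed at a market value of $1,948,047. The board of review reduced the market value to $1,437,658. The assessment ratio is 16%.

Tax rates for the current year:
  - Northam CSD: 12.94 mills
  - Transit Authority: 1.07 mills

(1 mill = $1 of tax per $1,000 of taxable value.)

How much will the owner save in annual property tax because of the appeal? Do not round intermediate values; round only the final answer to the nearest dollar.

Old assessed value = $1,948,047 × 0.16 = $311,687.52
New assessed value = $1,437,658 × 0.16 = $230,025.28
Combined rate = 0.01294 + 0.00107 = 0.01401
Old tax = $311,687.52 × 0.01401 = $4,366.7421552
New tax = $230,025.28 × 0.01401 = $3,222.6541728
Reduction = $4,366.7421552 − $3,222.6541728 = $1,144.0879824

$1,144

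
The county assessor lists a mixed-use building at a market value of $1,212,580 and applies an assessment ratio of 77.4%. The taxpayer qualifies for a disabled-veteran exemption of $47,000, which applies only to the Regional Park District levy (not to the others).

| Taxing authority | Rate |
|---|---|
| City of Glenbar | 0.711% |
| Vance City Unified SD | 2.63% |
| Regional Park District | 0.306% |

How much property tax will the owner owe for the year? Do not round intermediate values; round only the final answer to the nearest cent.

$34,084.62

Assessed value = $1,212,580 × 0.774 = $938,536.92
City of Glenbar: $938,536.92 × 0.00711 = $6,672.9975012
Vance City Unified SD: $938,536.92 × 0.0263 = $24,683.520996
Regional Park District: ($938,536.92 − $47,000) × 0.00306 = $891,536.92 × 0.00306 = $2,728.1029752
Total = $34,084.6214724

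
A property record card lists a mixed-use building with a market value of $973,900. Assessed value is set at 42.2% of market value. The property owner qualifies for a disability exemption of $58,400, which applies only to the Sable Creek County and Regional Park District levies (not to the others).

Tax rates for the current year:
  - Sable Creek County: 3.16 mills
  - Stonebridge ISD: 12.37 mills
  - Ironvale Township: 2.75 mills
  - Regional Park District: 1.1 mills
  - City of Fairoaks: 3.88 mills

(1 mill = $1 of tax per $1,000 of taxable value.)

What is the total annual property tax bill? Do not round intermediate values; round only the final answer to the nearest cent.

Assessed value = $973,900 × 0.422 = $410,985.8
Sable Creek County: ($410,985.8 − $58,400) × 0.00316 = $352,585.8 × 0.00316 = $1,114.171128
Stonebridge ISD: $410,985.8 × 0.01237 = $5,083.894346
Ironvale Township: $410,985.8 × 0.00275 = $1,130.21095
Regional Park District: ($410,985.8 − $58,400) × 0.0011 = $352,585.8 × 0.0011 = $387.84438
City of Fairoaks: $410,985.8 × 0.00388 = $1,594.624904
Total = $9,310.745708

$9,310.75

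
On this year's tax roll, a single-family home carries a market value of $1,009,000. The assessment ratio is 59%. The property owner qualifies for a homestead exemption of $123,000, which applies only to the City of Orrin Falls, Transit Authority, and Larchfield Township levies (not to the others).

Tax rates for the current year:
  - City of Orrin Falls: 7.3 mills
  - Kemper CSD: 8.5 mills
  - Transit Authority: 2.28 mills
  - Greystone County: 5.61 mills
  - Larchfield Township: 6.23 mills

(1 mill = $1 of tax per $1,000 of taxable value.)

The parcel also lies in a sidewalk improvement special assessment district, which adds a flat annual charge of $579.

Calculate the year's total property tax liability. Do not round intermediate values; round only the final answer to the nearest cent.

Assessed value = $1,009,000 × 0.59 = $595,310
City of Orrin Falls: ($595,310 − $123,000) × 0.0073 = $472,310 × 0.0073 = $3,447.863
Kemper CSD: $595,310 × 0.0085 = $5,060.135
Transit Authority: ($595,310 − $123,000) × 0.00228 = $472,310 × 0.00228 = $1,076.8668
Greystone County: $595,310 × 0.00561 = $3,339.6891
Larchfield Township: ($595,310 − $123,000) × 0.00623 = $472,310 × 0.00623 = $2,942.4913
Levies subtotal = $15,867.0452
Total = $15,867.0452 + $579 = $16,446.0452

$16,446.05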